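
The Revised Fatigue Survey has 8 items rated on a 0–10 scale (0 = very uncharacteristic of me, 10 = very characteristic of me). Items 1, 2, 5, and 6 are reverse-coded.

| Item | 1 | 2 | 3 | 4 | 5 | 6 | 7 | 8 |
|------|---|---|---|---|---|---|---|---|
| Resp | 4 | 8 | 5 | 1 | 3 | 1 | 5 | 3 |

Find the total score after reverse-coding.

Reverse-coded items (on a 0–10 scale, reversed = 10 − raw):
  item 1: 10 − 4 = 6
  item 2: 10 − 8 = 2
  item 5: 10 − 3 = 7
  item 6: 10 − 1 = 9
Scored responses: 6, 2, 5, 1, 7, 9, 5, 3
Total = 6 + 2 + 5 + 1 + 7 + 9 + 5 + 3 = 38

38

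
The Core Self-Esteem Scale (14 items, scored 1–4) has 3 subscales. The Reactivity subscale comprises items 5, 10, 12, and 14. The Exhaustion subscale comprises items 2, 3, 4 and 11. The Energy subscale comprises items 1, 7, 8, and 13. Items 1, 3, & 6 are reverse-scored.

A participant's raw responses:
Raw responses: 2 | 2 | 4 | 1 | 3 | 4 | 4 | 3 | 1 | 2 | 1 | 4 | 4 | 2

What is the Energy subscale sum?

14

Energy items: 1, 7, 8, 13.
Of these, item 1 is reverse-scored; reversed = (1+4) − raw = 5 − raw.
  item 1: 5 − 2 = 3
  item 7: 4
  item 8: 3
  item 13: 4
Sum = 3 + 4 + 3 + 4 = 14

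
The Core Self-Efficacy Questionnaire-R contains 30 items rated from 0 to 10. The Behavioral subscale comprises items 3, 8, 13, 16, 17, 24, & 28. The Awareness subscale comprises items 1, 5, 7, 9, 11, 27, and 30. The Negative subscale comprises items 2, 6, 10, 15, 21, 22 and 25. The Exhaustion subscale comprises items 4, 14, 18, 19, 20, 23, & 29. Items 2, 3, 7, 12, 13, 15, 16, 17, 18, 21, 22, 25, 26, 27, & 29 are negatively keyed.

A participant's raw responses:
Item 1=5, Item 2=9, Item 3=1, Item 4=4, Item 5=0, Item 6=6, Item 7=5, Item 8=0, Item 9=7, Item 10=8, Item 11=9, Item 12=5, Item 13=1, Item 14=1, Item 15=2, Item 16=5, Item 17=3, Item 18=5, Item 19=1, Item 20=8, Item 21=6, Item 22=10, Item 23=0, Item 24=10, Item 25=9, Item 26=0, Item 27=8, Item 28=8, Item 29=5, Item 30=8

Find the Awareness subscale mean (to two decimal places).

Awareness items: 1, 5, 7, 9, 11, 27, 30.
Of these, items 7 & 27 are negatively keyed; reversed = (0+10) − raw = 10 − raw.
  item 1: 5
  item 5: 0
  item 7: 10 − 5 = 5
  item 9: 7
  item 11: 9
  item 27: 10 − 8 = 2
  item 30: 8
Sum = 5 + 0 + 5 + 7 + 9 + 2 + 8 = 36
Mean = 36 / 7 = 5.14

5.14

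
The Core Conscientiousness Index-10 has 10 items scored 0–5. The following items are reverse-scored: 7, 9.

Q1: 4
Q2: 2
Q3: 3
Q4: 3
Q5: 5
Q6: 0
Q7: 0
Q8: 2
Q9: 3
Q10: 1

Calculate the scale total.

27

Reverse-coded items (reversed = (0+5) − raw = 5 − raw):
  item 7: 5 − 0 = 5
  item 9: 5 − 3 = 2
After reverse-coding: 4, 2, 3, 3, 5, 0, 5, 2, 2, 1
Total = 4 + 2 + 3 + 3 + 5 + 0 + 5 + 2 + 2 + 1 = 27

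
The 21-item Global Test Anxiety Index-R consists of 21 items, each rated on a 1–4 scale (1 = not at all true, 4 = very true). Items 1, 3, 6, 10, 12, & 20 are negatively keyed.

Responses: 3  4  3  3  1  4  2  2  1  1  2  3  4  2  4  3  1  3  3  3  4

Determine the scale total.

52

Negatively keyed items use 5 − raw:
  item 1: 5 − 3 = 2
  item 3: 5 − 3 = 2
  item 6: 5 − 4 = 1
  item 10: 5 − 1 = 4
  item 12: 5 − 3 = 2
  item 20: 5 − 3 = 2
Scored items: 2, 4, 2, 3, 1, 1, 2, 2, 1, 4, 2, 2, 4, 2, 4, 3, 1, 3, 3, 2, 4
Total = 2 + 4 + 2 + 3 + 1 + 1 + 2 + 2 + 1 + 4 + 2 + 2 + 4 + 2 + 4 + 3 + 1 + 3 + 3 + 2 + 4 = 52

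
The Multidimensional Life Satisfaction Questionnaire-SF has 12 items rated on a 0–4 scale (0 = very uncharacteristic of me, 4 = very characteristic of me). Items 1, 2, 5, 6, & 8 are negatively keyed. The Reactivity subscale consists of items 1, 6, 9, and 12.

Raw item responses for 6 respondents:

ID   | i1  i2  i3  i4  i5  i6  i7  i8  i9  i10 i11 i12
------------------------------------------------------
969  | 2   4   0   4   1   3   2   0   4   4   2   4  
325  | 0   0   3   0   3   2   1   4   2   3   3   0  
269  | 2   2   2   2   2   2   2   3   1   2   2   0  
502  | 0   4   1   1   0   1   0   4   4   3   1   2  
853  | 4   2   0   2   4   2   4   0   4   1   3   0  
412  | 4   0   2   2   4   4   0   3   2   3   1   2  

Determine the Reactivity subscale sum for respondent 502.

Respondent 502 raw: 0, 4, 1, 1, 0, 1, 0, 4, 4, 3, 1, 2.
Reactivity items: 1, 6, 9, 12.
Reverse-coded (reversed = (0+4) − raw = 4 − raw):
  item 1: 4 − 0 = 4
  item 6: 4 − 1 = 3
  item 9: 4
  item 12: 2
Sum = 4 + 3 + 4 + 2 = 13

13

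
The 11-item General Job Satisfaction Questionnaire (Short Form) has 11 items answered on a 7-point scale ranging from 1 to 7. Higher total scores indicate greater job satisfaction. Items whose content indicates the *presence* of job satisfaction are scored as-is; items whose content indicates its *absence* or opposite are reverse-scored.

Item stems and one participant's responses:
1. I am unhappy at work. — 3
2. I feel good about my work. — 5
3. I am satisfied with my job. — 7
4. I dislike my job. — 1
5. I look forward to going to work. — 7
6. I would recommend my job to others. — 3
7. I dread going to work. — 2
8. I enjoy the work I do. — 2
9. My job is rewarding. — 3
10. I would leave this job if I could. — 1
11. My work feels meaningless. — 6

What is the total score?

54

Items 1, 4, 7, 10, 11 describe the absence/opposite of job satisfaction → reverse-score.
reversed = (1+7) − raw = 8 − raw.
  item 1: 8 − 3 = 5
  item 2: 5
  item 3: 7
  item 4: 8 − 1 = 7
  item 5: 7
  item 6: 3
  item 7: 8 − 2 = 6
  item 8: 2
  item 9: 3
  item 10: 8 − 1 = 7
  item 11: 8 − 6 = 2
Total = 5 + 5 + 7 + 7 + 7 + 3 + 6 + 2 + 3 + 7 + 2 = 54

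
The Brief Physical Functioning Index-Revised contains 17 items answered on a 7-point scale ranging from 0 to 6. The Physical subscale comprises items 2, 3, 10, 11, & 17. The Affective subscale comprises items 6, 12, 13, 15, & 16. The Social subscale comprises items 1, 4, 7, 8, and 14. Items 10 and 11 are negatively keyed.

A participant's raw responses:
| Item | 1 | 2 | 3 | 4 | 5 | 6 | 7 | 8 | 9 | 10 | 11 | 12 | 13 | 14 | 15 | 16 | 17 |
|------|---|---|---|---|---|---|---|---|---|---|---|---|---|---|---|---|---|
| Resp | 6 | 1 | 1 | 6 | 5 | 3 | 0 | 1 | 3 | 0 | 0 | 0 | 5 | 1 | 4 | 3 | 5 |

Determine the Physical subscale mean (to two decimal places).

3.80

Physical items: 2, 3, 10, 11, 17.
Of these, items 10 and 11 are negatively keyed; reverse-coded value = 6 − response.
  item 2: 1
  item 3: 1
  item 10: 6 − 0 = 6
  item 11: 6 − 0 = 6
  item 17: 5
Sum = 1 + 1 + 6 + 6 + 5 = 19
Mean = 19 / 5 = 3.80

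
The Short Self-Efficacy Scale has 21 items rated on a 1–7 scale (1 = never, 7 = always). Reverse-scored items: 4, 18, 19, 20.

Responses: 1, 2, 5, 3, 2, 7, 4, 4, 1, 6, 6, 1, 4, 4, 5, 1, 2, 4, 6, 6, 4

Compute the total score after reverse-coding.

72

Apply reverse scoring (reversed = (1+7) − raw = 8 − raw):
  item 4: 8 − 3 = 5
  item 18: 8 − 4 = 4
  item 19: 8 − 6 = 2
  item 20: 8 − 6 = 2
After reverse-coding: 1, 2, 5, 5, 2, 7, 4, 4, 1, 6, 6, 1, 4, 4, 5, 1, 2, 4, 2, 2, 4
Total = 1 + 2 + 5 + 5 + 2 + 7 + 4 + 4 + 1 + 6 + 6 + 1 + 4 + 4 + 5 + 1 + 2 + 4 + 2 + 2 + 4 = 72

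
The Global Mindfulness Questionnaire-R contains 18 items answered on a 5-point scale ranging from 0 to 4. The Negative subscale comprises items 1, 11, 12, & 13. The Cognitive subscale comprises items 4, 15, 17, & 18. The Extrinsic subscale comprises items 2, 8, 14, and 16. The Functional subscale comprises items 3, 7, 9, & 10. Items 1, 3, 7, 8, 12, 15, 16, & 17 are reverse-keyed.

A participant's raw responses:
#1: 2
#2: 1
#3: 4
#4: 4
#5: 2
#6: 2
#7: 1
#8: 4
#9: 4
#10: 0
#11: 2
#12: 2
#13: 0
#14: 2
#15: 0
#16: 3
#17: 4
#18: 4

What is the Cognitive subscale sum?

Cognitive items: 4, 15, 17, 18.
Of these, items 15 and 17 are reverse-keyed; on a 0–4 scale, reversed = 4 − raw.
  item 4: 4
  item 15: 4 − 0 = 4
  item 17: 4 − 4 = 0
  item 18: 4
Sum = 4 + 4 + 0 + 4 = 12

12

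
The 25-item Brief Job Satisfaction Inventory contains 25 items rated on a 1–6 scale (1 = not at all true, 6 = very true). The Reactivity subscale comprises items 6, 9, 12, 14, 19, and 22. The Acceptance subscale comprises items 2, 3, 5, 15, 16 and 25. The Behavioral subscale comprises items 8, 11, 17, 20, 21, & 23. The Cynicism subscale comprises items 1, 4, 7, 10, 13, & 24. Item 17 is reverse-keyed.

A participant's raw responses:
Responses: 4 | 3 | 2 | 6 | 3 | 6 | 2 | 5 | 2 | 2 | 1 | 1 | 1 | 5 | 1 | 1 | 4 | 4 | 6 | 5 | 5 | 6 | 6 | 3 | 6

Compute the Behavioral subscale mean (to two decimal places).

4.17

Behavioral items: 8, 11, 17, 20, 21, 23.
Of these, item 17 is reverse-keyed; reversed = (1+6) − raw = 7 − raw.
  item 8: 5
  item 11: 1
  item 17: 7 − 4 = 3
  item 20: 5
  item 21: 5
  item 23: 6
Sum = 5 + 1 + 3 + 5 + 5 + 6 = 25
Mean = 25 / 6 = 4.17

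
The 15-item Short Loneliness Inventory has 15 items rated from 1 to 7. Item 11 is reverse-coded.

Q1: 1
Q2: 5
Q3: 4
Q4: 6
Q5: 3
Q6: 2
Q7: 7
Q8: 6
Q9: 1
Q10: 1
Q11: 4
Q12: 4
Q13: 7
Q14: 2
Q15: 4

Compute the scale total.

Reversing item 11 with 8 − raw:
Total = 1 + 5 + 4 + 6 + 3 + 2 + 7 + 6 + 1 + 1 + (8−4) + 4 + 7 + 2 + 4
      = 1 + 5 + 4 + 6 + 3 + 2 + 7 + 6 + 1 + 1 + 4 + 4 + 7 + 2 + 4 = 57

57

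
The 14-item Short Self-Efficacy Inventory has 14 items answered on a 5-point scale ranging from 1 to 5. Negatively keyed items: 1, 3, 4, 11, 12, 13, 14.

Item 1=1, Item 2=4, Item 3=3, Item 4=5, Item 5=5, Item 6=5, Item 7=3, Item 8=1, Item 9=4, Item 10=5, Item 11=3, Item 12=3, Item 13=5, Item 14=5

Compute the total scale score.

Negatively keyed items use 6 − raw:
  item 1: 6 − 1 = 5
  item 3: 6 − 3 = 3
  item 4: 6 − 5 = 1
  item 11: 6 − 3 = 3
  item 12: 6 − 3 = 3
  item 13: 6 − 5 = 1
  item 14: 6 − 5 = 1
Scored items: 5, 4, 3, 1, 5, 5, 3, 1, 4, 5, 3, 3, 1, 1
Total = 5 + 4 + 3 + 1 + 5 + 5 + 3 + 1 + 4 + 5 + 3 + 3 + 1 + 1 = 44

44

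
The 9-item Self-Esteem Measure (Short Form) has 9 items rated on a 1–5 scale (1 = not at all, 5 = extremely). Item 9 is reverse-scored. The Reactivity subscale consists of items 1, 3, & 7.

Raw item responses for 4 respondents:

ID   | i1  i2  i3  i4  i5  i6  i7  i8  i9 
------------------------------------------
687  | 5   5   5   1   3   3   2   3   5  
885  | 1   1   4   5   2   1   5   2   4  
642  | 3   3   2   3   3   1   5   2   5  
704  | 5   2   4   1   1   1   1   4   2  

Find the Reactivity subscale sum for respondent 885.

Respondent 885 raw: 1, 1, 4, 5, 2, 1, 5, 2, 4.
Reactivity items: 1, 3, 7.
Reverse-coded (on a 1–5 scale, reversed = 6 − raw):
  item 1: 1
  item 3: 4
  item 7: 5
Sum = 1 + 4 + 5 = 10

10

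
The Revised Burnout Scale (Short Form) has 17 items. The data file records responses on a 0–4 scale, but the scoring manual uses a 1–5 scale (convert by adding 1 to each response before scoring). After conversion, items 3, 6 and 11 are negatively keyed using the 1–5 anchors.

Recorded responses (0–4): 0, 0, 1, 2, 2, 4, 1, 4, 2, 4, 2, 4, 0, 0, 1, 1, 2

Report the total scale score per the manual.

Convert to 1–5: 1, 1, 2, 3, 3, 5, 2, 5, 3, 5, 3, 5, 1, 1, 2, 2, 3
Reverse-coded (on a 1–5 scale, reversed = 6 − raw):
  item 3: 6 − 2 = 4
  item 6: 6 − 5 = 1
  item 11: 6 − 3 = 3
Scored: 1, 1, 4, 3, 3, 1, 2, 5, 3, 5, 3, 5, 1, 1, 2, 2, 3
Total = 45

45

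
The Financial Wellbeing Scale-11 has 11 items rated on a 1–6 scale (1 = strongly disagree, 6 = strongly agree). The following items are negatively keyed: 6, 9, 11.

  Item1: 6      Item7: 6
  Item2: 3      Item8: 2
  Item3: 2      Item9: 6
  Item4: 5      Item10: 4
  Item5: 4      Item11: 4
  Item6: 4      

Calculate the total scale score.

39

Negatively keyed items use 7 − raw:
  item 6: 7 − 4 = 3
  item 9: 7 − 6 = 1
  item 11: 7 − 4 = 3
Scored responses: 6, 3, 2, 5, 4, 3, 6, 2, 1, 4, 3
Total = 6 + 3 + 2 + 5 + 4 + 3 + 6 + 2 + 1 + 4 + 3 = 39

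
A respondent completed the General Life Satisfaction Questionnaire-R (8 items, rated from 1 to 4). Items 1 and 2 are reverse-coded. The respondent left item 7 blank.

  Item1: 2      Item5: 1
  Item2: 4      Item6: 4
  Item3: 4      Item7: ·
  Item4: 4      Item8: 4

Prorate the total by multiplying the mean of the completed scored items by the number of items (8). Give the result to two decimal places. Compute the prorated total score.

Reverse-coded (on a 1–4 scale, reversed = 5 − raw):
  item 1: 5 − 2 = 3
  item 2: 5 − 4 = 1
Completed scored items (7 of 8): 3, 1, 4, 4, 1, 4, 4; sum = 21.
Person mean = 21 / 7 ≈ 3.0000
Prorated total = (21 / 7) × 8 = 24.00 (to 2 dp)

24.00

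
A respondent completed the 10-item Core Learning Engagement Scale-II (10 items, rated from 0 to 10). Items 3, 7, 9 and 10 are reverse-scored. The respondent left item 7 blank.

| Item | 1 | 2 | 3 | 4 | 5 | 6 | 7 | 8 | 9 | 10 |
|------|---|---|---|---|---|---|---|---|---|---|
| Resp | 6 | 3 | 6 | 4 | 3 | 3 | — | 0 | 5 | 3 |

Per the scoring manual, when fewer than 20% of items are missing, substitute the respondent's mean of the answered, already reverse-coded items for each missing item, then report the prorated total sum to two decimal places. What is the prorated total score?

Reverse-coded (reverse-coded value = 10 − response):
  item 3: 10 − 6 = 4
  item 9: 10 − 5 = 5
  item 10: 10 − 3 = 7
Completed scored items (9 of 10): 6, 3, 4, 4, 3, 3, 0, 5, 7; sum = 35.
Person mean = 35 / 9 ≈ 3.8889
Prorated total = (35 / 9) × 10 = 38.89 (to 2 dp)

38.89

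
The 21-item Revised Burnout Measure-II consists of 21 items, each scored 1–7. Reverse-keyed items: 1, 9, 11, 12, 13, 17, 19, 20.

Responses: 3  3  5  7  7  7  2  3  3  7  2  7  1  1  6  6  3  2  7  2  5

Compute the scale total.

97

Reverse-coded items (reverse-coded value = 8 − response):
  item 1: 8 − 3 = 5
  item 9: 8 − 3 = 5
  item 11: 8 − 2 = 6
  item 12: 8 − 7 = 1
  item 13: 8 − 1 = 7
  item 17: 8 − 3 = 5
  item 19: 8 − 7 = 1
  item 20: 8 − 2 = 6
After reverse-coding: 5, 3, 5, 7, 7, 7, 2, 3, 5, 7, 6, 1, 7, 1, 6, 6, 5, 2, 1, 6, 5
Total = 5 + 3 + 5 + 7 + 7 + 7 + 2 + 3 + 5 + 7 + 6 + 1 + 7 + 1 + 6 + 6 + 5 + 2 + 1 + 6 + 5 = 97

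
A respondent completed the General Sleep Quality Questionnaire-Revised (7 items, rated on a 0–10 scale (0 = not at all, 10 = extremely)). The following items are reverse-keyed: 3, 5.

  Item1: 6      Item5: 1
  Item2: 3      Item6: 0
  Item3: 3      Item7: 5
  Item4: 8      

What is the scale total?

38

Reversing items 3 & 5 with 10 − raw:
Total = 6 + 3 + (10−3) + 8 + (10−1) + 0 + 5
      = 6 + 3 + 7 + 8 + 9 + 0 + 5 = 38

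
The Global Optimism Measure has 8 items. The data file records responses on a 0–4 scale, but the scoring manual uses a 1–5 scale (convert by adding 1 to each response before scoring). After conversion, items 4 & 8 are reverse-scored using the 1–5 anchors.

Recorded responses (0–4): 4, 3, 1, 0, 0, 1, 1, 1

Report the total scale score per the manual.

Convert to 1–5: 5, 4, 2, 1, 1, 2, 2, 2
Reverse-coded (reverse-coded value = 6 − response):
  item 4: 6 − 1 = 5
  item 8: 6 − 2 = 4
Scored: 5, 4, 2, 5, 1, 2, 2, 4
Total = 25

25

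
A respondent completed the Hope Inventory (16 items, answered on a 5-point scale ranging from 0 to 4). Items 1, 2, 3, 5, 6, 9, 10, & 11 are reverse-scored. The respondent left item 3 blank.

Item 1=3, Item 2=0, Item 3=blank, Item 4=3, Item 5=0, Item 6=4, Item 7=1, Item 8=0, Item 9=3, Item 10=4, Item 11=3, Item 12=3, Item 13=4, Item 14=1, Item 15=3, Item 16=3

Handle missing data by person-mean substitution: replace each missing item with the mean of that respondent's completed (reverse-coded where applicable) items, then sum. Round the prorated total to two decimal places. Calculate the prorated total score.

Reverse-coded (reverse-coded value = 4 − response):
  item 1: 4 − 3 = 1
  item 2: 4 − 0 = 4
  item 5: 4 − 0 = 4
  item 6: 4 − 4 = 0
  item 9: 4 − 3 = 1
  item 10: 4 − 4 = 0
  item 11: 4 − 3 = 1
Completed scored items (15 of 16): 1, 4, 3, 4, 0, 1, 0, 1, 0, 1, 3, 4, 1, 3, 3; sum = 29.
Person mean = 29 / 15 ≈ 1.9333
Prorated total = (29 / 15) × 16 = 30.93 (to 2 dp)

30.93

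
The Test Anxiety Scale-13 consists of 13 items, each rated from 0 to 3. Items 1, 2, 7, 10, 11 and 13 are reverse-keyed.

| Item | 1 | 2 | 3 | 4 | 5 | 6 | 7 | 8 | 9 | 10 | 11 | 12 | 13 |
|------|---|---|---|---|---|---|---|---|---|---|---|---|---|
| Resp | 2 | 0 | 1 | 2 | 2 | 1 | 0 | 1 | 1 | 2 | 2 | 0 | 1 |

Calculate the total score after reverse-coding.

19

Reverse-keyed items use 3 − raw:
  item 1: 3 − 2 = 1
  item 2: 3 − 0 = 3
  item 7: 3 − 0 = 3
  item 10: 3 − 2 = 1
  item 11: 3 − 2 = 1
  item 13: 3 − 1 = 2
After reverse-coding: 1, 3, 1, 2, 2, 1, 3, 1, 1, 1, 1, 0, 2
Total = 1 + 3 + 1 + 2 + 2 + 1 + 3 + 1 + 1 + 1 + 1 + 0 + 2 = 19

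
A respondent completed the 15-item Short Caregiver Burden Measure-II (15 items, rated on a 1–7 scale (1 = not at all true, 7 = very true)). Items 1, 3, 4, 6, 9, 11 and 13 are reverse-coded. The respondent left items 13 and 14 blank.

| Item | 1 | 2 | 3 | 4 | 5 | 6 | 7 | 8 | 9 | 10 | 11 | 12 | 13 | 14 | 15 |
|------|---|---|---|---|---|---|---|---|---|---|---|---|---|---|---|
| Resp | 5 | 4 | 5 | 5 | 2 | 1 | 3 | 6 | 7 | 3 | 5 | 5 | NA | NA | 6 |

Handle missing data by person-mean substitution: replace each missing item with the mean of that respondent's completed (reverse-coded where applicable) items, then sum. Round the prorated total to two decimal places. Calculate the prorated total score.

Reverse-coded (reversed = (1+7) − raw = 8 − raw):
  item 1: 8 − 5 = 3
  item 3: 8 − 5 = 3
  item 4: 8 − 5 = 3
  item 6: 8 − 1 = 7
  item 9: 8 − 7 = 1
  item 11: 8 − 5 = 3
Completed scored items (13 of 15): 3, 4, 3, 3, 2, 7, 3, 6, 1, 3, 3, 5, 6; sum = 49.
Person mean = 49 / 13 ≈ 3.7692
Prorated total = (49 / 13) × 15 = 56.54 (to 2 dp)

56.54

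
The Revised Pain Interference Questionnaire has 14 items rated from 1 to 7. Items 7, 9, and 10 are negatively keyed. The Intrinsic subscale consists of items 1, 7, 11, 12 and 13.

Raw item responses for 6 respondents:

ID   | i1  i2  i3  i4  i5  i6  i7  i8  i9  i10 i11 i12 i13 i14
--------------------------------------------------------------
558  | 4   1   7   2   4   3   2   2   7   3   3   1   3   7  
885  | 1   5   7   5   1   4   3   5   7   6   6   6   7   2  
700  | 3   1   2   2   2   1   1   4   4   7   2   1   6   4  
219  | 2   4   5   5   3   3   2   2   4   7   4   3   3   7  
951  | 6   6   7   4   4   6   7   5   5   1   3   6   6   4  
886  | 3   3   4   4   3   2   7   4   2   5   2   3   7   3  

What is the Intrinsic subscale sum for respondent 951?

Respondent 951 raw: 6, 6, 7, 4, 4, 6, 7, 5, 5, 1, 3, 6, 6, 4.
Intrinsic items: 1, 7, 11, 12, 13.
Reverse-coded (reversed = (1+7) − raw = 8 − raw):
  item 1: 6
  item 7: 8 − 7 = 1
  item 11: 3
  item 12: 6
  item 13: 6
Sum = 6 + 1 + 3 + 6 + 6 = 22

22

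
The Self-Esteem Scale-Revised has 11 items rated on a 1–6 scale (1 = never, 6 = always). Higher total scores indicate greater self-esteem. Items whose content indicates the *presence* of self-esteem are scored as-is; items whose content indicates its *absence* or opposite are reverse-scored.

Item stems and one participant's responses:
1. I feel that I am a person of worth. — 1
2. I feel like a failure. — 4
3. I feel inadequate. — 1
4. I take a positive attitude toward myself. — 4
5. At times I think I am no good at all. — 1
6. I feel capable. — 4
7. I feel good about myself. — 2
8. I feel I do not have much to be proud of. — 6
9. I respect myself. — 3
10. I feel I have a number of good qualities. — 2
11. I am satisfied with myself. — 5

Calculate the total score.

Items 2, 3, 5, 8 describe the absence/opposite of self-esteem → reverse-score.
reverse-coded value = 7 − response.
  item 1: 1
  item 2: 7 − 4 = 3
  item 3: 7 − 1 = 6
  item 4: 4
  item 5: 7 − 1 = 6
  item 6: 4
  item 7: 2
  item 8: 7 − 6 = 1
  item 9: 3
  item 10: 2
  item 11: 5
Total = 1 + 3 + 6 + 4 + 6 + 4 + 2 + 1 + 3 + 2 + 5 = 37

37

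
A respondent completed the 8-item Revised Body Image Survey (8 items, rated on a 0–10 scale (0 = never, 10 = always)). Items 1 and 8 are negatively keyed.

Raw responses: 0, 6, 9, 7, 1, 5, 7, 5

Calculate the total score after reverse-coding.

50

Reverse-coded items (reversed = (0+10) − raw = 10 − raw):
  item 1: 10 − 0 = 10
  item 8: 10 − 5 = 5
After reverse-coding: 10, 6, 9, 7, 1, 5, 7, 5
Total = 10 + 6 + 9 + 7 + 1 + 5 + 7 + 5 = 50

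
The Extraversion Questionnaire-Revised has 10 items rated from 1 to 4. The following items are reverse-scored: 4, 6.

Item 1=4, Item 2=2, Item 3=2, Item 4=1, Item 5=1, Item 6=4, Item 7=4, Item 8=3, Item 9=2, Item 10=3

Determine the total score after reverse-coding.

26

Reverse-scored items use 5 − raw:
  item 4: 5 − 1 = 4
  item 6: 5 − 4 = 1
Scored items: 4, 2, 2, 4, 1, 1, 4, 3, 2, 3
Total = 4 + 2 + 2 + 4 + 1 + 1 + 4 + 3 + 2 + 3 = 26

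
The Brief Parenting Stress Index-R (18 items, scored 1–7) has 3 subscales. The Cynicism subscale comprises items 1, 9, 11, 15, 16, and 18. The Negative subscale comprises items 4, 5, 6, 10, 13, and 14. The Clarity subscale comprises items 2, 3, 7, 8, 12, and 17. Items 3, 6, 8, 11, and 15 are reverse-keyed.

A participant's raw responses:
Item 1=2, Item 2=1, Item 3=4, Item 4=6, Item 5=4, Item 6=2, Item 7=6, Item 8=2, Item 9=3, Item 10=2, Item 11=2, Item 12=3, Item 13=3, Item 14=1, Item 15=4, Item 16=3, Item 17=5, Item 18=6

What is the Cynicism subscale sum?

24

Cynicism items: 1, 9, 11, 15, 16, 18.
Of these, items 11 & 15 are reverse-keyed; reversed = (1+7) − raw = 8 − raw.
  item 1: 2
  item 9: 3
  item 11: 8 − 2 = 6
  item 15: 8 − 4 = 4
  item 16: 3
  item 18: 6
Sum = 2 + 3 + 6 + 4 + 3 + 6 = 24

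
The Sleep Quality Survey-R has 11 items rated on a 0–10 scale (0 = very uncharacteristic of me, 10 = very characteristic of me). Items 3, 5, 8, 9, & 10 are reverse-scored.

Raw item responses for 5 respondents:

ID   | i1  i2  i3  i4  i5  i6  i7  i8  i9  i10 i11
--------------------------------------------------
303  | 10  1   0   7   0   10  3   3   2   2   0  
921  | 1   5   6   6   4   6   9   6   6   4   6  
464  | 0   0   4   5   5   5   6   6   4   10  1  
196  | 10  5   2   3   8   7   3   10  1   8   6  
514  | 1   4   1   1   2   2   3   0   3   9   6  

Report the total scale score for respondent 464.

38

Respondent 464 raw: 0, 0, 4, 5, 5, 5, 6, 6, 4, 10, 1.
Reverse-coded (reversed = (0+10) − raw = 10 − raw):
  item 1: 0
  item 2: 0
  item 3: 10 − 4 = 6
  item 4: 5
  item 5: 10 − 5 = 5
  item 6: 5
  item 7: 6
  item 8: 10 − 6 = 4
  item 9: 10 − 4 = 6
  item 10: 10 − 10 = 0
  item 11: 1
Sum = 0 + 0 + 6 + 5 + 5 + 5 + 6 + 4 + 6 + 0 + 1 = 38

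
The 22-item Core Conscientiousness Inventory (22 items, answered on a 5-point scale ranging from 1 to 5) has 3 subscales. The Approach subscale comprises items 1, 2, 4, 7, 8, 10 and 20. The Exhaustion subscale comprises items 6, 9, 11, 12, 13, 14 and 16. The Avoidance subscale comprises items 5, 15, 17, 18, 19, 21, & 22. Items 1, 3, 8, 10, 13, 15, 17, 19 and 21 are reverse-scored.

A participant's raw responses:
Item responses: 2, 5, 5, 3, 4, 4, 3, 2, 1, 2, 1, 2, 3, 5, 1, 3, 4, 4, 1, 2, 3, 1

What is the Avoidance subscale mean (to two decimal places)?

Avoidance items: 5, 15, 17, 18, 19, 21, 22.
Of these, items 15, 17, 19 and 21 are reverse-scored; reverse-coded value = 6 − response.
  item 5: 4
  item 15: 6 − 1 = 5
  item 17: 6 − 4 = 2
  item 18: 4
  item 19: 6 − 1 = 5
  item 21: 6 − 3 = 3
  item 22: 1
Sum = 4 + 5 + 2 + 4 + 5 + 3 + 1 = 24
Mean = 24 / 7 = 3.43

3.43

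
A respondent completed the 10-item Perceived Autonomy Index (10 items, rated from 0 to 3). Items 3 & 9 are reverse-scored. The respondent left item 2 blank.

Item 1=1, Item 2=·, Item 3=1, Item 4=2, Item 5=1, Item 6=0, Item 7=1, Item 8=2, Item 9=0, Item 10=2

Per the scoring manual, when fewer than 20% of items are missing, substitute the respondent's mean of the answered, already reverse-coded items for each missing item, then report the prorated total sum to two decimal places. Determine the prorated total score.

15.56

Reverse-coded (on a 0–3 scale, reversed = 3 − raw):
  item 3: 3 − 1 = 2
  item 9: 3 − 0 = 3
Completed scored items (9 of 10): 1, 2, 2, 1, 0, 1, 2, 3, 2; sum = 14.
Person mean = 14 / 9 ≈ 1.5556
Prorated total = (14 / 9) × 10 = 15.56 (to 2 dp)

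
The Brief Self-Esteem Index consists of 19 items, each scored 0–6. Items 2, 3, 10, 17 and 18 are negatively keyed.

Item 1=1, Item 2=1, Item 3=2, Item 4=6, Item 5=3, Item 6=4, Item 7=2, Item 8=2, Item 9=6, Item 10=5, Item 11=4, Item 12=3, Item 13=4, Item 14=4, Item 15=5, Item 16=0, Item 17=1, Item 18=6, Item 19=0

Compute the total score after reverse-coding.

59

Reversing items 2, 3, 10, 17, and 18 with 6 − raw:
Total = 1 + (6−1) + (6−2) + 6 + 3 + 4 + 2 + 2 + 6 + (6−5) + 4 + 3 + 4 + 4 + 5 + 0 + (6−1) + (6−6) + 0
      = 1 + 5 + 4 + 6 + 3 + 4 + 2 + 2 + 6 + 1 + 4 + 3 + 4 + 4 + 5 + 0 + 5 + 0 + 0 = 59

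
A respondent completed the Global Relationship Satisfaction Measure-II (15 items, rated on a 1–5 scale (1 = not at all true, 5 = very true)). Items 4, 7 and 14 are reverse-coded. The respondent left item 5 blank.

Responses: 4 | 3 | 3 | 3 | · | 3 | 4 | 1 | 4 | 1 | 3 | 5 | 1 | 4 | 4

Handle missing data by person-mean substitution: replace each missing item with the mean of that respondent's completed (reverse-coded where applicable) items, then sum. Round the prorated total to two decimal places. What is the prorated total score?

Reverse-coded (on a 1–5 scale, reversed = 6 − raw):
  item 4: 6 − 3 = 3
  item 7: 6 − 4 = 2
  item 14: 6 − 4 = 2
Completed scored items (14 of 15): 4, 3, 3, 3, 3, 2, 1, 4, 1, 3, 5, 1, 2, 4; sum = 39.
Person mean = 39 / 14 ≈ 2.7857
Prorated total = (39 / 14) × 15 = 41.79 (to 2 dp)

41.79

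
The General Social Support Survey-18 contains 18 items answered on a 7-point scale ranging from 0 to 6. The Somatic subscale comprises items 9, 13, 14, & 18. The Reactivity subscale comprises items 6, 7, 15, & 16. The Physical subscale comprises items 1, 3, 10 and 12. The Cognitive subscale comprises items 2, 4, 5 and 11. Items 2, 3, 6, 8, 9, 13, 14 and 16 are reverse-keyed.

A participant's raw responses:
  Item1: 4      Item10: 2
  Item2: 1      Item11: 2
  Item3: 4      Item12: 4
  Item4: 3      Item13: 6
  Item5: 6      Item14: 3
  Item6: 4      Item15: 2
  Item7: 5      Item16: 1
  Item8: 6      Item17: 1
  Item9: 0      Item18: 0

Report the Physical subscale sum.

12

Physical items: 1, 3, 10, 12.
Of these, item 3 is reverse-keyed; reversed = (0+6) − raw = 6 − raw.
  item 1: 4
  item 3: 6 − 4 = 2
  item 10: 2
  item 12: 4
Sum = 4 + 2 + 2 + 4 = 12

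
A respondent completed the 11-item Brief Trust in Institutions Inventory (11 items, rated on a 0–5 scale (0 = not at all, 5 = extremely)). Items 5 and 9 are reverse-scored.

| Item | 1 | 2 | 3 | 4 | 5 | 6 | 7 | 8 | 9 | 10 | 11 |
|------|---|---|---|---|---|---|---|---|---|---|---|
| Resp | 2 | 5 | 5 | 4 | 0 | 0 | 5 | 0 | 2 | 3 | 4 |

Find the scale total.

36

Reverse-scored items use 5 − raw:
  item 5: 5 − 0 = 5
  item 9: 5 − 2 = 3
Scored responses: 2, 5, 5, 4, 5, 0, 5, 0, 3, 3, 4
Total = 2 + 5 + 5 + 4 + 5 + 0 + 5 + 0 + 3 + 3 + 4 = 36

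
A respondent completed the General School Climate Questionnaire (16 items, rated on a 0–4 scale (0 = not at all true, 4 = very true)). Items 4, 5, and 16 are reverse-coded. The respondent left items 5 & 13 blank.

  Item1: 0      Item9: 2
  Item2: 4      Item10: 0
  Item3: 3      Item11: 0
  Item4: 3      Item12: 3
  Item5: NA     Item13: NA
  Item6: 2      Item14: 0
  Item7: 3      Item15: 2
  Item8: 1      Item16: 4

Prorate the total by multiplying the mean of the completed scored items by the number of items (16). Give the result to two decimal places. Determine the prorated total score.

Reverse-coded (on a 0–4 scale, reversed = 4 − raw):
  item 4: 4 − 3 = 1
  item 16: 4 − 4 = 0
Completed scored items (14 of 16): 0, 4, 3, 1, 2, 3, 1, 2, 0, 0, 3, 0, 2, 0; sum = 21.
Person mean = 21 / 14 ≈ 1.5000
Prorated total = (21 / 14) × 16 = 24.00 (to 2 dp)

24.00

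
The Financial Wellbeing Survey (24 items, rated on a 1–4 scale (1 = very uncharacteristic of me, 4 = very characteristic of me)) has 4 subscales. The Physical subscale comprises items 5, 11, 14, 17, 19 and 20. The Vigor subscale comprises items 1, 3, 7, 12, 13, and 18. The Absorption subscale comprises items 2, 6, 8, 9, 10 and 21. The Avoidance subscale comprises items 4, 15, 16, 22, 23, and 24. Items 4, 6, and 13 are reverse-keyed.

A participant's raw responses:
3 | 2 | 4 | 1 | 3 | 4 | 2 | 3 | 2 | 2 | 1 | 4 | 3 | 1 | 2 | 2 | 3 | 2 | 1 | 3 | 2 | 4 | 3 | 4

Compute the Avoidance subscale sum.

19

Avoidance items: 4, 15, 16, 22, 23, 24.
Of these, item 4 is reverse-keyed; on a 1–4 scale, reversed = 5 − raw.
  item 4: 5 − 1 = 4
  item 15: 2
  item 16: 2
  item 22: 4
  item 23: 3
  item 24: 4
Sum = 4 + 2 + 2 + 4 + 3 + 4 = 19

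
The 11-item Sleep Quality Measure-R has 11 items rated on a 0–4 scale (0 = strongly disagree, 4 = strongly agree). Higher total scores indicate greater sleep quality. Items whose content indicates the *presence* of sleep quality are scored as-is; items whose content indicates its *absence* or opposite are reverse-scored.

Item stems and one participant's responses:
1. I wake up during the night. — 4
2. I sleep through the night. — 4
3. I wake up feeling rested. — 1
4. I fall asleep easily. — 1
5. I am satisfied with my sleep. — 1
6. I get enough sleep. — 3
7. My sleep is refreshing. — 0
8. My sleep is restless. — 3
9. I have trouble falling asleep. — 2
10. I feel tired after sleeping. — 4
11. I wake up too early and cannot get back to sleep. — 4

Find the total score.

13

Items 1, 8, 9, 10, 11 describe the absence/opposite of sleep quality → reverse-score.
on a 0–4 scale, reversed = 4 − raw.
  item 1: 4 − 4 = 0
  item 2: 4
  item 3: 1
  item 4: 1
  item 5: 1
  item 6: 3
  item 7: 0
  item 8: 4 − 3 = 1
  item 9: 4 − 2 = 2
  item 10: 4 − 4 = 0
  item 11: 4 − 4 = 0
Total = 0 + 4 + 1 + 1 + 1 + 3 + 0 + 1 + 2 + 0 + 0 = 13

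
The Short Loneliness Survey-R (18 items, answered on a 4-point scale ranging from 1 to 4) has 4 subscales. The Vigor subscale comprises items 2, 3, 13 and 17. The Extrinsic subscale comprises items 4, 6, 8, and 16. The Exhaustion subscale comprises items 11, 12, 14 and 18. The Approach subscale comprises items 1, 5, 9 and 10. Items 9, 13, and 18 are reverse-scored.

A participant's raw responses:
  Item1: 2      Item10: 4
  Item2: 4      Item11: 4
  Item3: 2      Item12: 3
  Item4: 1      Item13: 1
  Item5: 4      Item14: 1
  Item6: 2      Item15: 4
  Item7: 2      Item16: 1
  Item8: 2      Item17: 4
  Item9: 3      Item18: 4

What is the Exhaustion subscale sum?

9

Exhaustion items: 11, 12, 14, 18.
Of these, item 18 is reverse-scored; reverse-coded value = 5 − response.
  item 11: 4
  item 12: 3
  item 14: 1
  item 18: 5 − 4 = 1
Sum = 4 + 3 + 1 + 1 = 9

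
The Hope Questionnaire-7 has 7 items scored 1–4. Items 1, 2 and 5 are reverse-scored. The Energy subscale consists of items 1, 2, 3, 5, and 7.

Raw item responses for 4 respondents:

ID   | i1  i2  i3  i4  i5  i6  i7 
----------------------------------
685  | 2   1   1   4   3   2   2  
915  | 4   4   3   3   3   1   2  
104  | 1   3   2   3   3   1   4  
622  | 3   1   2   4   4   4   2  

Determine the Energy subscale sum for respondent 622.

Respondent 622 raw: 3, 1, 2, 4, 4, 4, 2.
Energy items: 1, 2, 3, 5, 7.
Reverse-coded (reverse-coded value = 5 − response):
  item 1: 5 − 3 = 2
  item 2: 5 − 1 = 4
  item 3: 2
  item 5: 5 − 4 = 1
  item 7: 2
Sum = 2 + 4 + 2 + 1 + 2 = 11

11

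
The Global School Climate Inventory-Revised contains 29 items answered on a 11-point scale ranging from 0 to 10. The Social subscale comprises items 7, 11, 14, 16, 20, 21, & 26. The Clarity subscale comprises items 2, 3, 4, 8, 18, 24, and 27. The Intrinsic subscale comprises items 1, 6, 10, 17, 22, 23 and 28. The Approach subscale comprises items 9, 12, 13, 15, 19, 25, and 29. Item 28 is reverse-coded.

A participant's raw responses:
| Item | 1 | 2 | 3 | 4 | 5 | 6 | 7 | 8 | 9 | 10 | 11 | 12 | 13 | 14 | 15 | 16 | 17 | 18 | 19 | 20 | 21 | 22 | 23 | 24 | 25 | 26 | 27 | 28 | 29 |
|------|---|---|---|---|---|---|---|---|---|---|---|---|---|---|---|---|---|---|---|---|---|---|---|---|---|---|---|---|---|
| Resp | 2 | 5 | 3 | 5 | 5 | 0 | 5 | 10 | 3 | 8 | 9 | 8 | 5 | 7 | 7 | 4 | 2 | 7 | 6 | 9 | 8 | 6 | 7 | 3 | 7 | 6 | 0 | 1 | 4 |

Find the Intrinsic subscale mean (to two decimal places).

4.86

Intrinsic items: 1, 6, 10, 17, 22, 23, 28.
Of these, item 28 is reverse-coded; reverse-coded value = 10 − response.
  item 1: 2
  item 6: 0
  item 10: 8
  item 17: 2
  item 22: 6
  item 23: 7
  item 28: 10 − 1 = 9
Sum = 2 + 0 + 8 + 2 + 6 + 7 + 9 = 34
Mean = 34 / 7 = 4.86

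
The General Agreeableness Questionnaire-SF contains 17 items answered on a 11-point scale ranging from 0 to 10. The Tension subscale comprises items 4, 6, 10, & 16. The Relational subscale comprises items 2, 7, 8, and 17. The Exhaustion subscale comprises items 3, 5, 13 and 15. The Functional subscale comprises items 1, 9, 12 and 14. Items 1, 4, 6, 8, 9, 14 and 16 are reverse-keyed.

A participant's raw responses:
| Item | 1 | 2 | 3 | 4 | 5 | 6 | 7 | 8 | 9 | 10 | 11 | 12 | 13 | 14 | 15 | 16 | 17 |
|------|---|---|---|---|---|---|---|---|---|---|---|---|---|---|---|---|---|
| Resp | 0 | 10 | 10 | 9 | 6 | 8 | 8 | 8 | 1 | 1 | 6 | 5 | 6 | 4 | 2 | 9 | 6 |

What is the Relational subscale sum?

Relational items: 2, 7, 8, 17.
Of these, item 8 is reverse-keyed; reverse-coded value = 10 − response.
  item 2: 10
  item 7: 8
  item 8: 10 − 8 = 2
  item 17: 6
Sum = 10 + 8 + 2 + 6 = 26

26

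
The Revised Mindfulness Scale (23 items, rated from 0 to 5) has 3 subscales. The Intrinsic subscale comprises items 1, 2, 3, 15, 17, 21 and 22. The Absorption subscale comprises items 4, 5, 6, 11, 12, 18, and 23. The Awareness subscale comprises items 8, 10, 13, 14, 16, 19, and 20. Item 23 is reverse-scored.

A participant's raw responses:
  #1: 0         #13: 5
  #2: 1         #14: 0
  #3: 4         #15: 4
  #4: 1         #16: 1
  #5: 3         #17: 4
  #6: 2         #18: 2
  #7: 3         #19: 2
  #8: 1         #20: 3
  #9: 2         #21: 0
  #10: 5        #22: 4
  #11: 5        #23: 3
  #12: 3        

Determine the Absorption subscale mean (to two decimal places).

Absorption items: 4, 5, 6, 11, 12, 18, 23.
Of these, item 23 is reverse-scored; on a 0–5 scale, reversed = 5 − raw.
  item 4: 1
  item 5: 3
  item 6: 2
  item 11: 5
  item 12: 3
  item 18: 2
  item 23: 5 − 3 = 2
Sum = 1 + 3 + 2 + 5 + 3 + 2 + 2 = 18
Mean = 18 / 7 = 2.57

2.57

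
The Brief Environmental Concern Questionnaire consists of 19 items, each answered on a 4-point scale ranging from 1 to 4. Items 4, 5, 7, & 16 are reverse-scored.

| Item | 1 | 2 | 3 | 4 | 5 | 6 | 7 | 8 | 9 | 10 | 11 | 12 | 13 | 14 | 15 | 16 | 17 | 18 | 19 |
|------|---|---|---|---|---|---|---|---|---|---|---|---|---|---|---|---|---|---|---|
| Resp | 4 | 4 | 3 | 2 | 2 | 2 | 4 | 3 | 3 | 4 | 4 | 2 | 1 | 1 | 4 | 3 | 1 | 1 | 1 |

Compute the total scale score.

Raw sum = 49. Reverse-scored items: 4, 5, 7, 16; their raw sum = 11.
Each reversal replaces raw with 5 − raw, changing the total by 5 − 2·raw per item.
Total = 49 + 4·5 − 2·11 = 49 + 20 − 22 = 47

47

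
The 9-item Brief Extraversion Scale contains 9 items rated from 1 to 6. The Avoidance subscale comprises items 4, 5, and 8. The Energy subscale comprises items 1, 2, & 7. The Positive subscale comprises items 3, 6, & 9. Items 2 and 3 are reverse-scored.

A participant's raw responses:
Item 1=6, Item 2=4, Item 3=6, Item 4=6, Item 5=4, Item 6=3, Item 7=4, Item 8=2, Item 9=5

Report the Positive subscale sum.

Positive items: 3, 6, 9.
Of these, item 3 is reverse-scored; reverse-coded value = 7 − response.
  item 3: 7 − 6 = 1
  item 6: 3
  item 9: 5
Sum = 1 + 3 + 5 = 9

9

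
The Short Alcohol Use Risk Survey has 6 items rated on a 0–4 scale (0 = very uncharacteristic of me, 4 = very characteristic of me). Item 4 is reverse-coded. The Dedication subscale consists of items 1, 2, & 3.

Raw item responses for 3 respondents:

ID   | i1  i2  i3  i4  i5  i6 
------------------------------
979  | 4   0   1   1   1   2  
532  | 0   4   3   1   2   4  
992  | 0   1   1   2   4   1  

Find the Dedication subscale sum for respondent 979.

Respondent 979 raw: 4, 0, 1, 1, 1, 2.
Dedication items: 1, 2, 3.
Reverse-coded (on a 0–4 scale, reversed = 4 − raw):
  item 1: 4
  item 2: 0
  item 3: 1
Sum = 4 + 0 + 1 = 5

5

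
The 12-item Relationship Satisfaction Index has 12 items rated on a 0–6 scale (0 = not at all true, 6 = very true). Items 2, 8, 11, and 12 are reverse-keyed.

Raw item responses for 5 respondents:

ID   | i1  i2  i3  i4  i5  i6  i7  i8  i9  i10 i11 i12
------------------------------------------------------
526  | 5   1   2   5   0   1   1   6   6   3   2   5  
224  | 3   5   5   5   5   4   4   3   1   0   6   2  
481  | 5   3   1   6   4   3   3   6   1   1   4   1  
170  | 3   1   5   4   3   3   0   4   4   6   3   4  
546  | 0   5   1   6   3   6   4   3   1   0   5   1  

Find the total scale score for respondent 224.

Respondent 224 raw: 3, 5, 5, 5, 5, 4, 4, 3, 1, 0, 6, 2.
Reverse-coded (reverse-coded value = 6 − response):
  item 1: 3
  item 2: 6 − 5 = 1
  item 3: 5
  item 4: 5
  item 5: 5
  item 6: 4
  item 7: 4
  item 8: 6 − 3 = 3
  item 9: 1
  item 10: 0
  item 11: 6 − 6 = 0
  item 12: 6 − 2 = 4
Sum = 3 + 1 + 5 + 5 + 5 + 4 + 4 + 3 + 1 + 0 + 0 + 4 = 35

35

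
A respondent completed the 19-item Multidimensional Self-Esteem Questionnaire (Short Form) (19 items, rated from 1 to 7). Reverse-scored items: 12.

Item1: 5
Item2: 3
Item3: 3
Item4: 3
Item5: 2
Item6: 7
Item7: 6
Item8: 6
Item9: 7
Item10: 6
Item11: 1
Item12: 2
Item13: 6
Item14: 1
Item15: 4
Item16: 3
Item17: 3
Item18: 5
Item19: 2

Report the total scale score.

79

Reverse-coded items (reversed = (1+7) − raw = 8 − raw):
  item 12: 8 − 2 = 6
Scored items: 5, 3, 3, 3, 2, 7, 6, 6, 7, 6, 1, 6, 6, 1, 4, 3, 3, 5, 2
Total = 5 + 3 + 3 + 3 + 2 + 7 + 6 + 6 + 7 + 6 + 1 + 6 + 6 + 1 + 4 + 3 + 3 + 5 + 2 = 79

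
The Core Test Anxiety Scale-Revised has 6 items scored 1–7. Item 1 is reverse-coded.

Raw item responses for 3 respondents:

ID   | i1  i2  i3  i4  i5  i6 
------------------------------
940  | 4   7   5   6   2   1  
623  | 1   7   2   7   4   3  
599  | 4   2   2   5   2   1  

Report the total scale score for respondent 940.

25

Respondent 940 raw: 4, 7, 5, 6, 2, 1.
Reverse-coded (reverse-coded value = 8 − response):
  item 1: 8 − 4 = 4
  item 2: 7
  item 3: 5
  item 4: 6
  item 5: 2
  item 6: 1
Sum = 4 + 7 + 5 + 6 + 2 + 1 = 25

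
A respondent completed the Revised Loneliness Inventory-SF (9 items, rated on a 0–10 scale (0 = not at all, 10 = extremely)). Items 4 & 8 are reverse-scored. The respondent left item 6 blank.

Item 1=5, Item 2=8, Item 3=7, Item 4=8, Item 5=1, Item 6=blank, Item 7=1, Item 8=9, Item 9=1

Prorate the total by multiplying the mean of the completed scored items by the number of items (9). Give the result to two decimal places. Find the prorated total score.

Reverse-coded (reversed = (0+10) − raw = 10 − raw):
  item 4: 10 − 8 = 2
  item 8: 10 − 9 = 1
Completed scored items (8 of 9): 5, 8, 7, 2, 1, 1, 1, 1; sum = 26.
Person mean = 26 / 8 ≈ 3.2500
Prorated total = (26 / 8) × 9 = 29.25 (to 2 dp)

29.25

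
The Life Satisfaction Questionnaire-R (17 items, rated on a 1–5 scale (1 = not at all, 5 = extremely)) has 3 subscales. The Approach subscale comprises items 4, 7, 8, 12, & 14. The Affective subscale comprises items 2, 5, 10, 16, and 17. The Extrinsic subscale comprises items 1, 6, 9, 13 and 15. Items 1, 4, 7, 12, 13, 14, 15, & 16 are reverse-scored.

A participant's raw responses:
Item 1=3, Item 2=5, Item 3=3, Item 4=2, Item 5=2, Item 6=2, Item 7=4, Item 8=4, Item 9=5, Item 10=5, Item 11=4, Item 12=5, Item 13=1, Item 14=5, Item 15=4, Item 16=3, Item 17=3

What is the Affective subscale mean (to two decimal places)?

Affective items: 2, 5, 10, 16, 17.
Of these, item 16 is reverse-scored; reverse-coded value = 6 − response.
  item 2: 5
  item 5: 2
  item 10: 5
  item 16: 6 − 3 = 3
  item 17: 3
Sum = 5 + 2 + 5 + 3 + 3 = 18
Mean = 18 / 5 = 3.60

3.60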